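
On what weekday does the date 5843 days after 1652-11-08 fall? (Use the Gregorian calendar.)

Wednesday

First find the weekday of Nov 8, 1652. Doomsday rule: the anchor day for the 1600s is Tuesday. For year 52: 52÷12 = 4 r 4, and 4÷4 = 1, so 4+4+1 = 9.
Tuesday + 9 ≡ Thursday — that's 1652's doomsday.
In November the doomsday date is Nov 7.
Nov 8 is 1 day after Nov 7; 1 mod 7 = 1, so Thursday + 1 = Friday.
5843 mod 7 = 5, so 5843 days after a Friday is Friday + 5 = Wednesday.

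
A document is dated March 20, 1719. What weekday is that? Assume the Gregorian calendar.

Monday

Doomsday rule: the anchor day for the 1700s is Sunday. For year 19: 19÷12 = 1 r 7, and 7÷4 = 1, so 1+7+1 = 9.
Sunday + 9 ≡ Tuesday — that's 1719's doomsday.
In March the doomsday date is Mar 14.
Mar 20 is 6 days after Mar 14; 6 mod 7 = 6, so Tuesday + 6 = Monday.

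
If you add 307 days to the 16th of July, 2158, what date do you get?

May 19, 2159

Jul has 31 days: +16 → Aug 1, 2158 (291 left).
Aug has 31 days: +31 → Sep 1, 2158 (260 left).
Sep has 30 days: +30 → Oct 1, 2158 (230 left).
Oct has 31 days: +31 → Nov 1, 2158 (199 left).
Nov has 30 days: +30 → Dec 1, 2158 (169 left).
Dec has 31 days: +31 → Jan 1, 2159 (138 left).
Jan has 31 days: +31 → Feb 1, 2159 (107 left).
Feb has 28 days: +28 → Mar 1, 2159 (79 left).
Mar has 31 days: +31 → Apr 1, 2159 (48 left).
Apr has 30 days: +30 → May 1, 2159 (18 left).
+18 → May 19, 2159.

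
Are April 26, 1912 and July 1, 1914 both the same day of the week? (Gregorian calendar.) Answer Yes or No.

No

From Apr 26, 1912 to Jul 1, 1914 is 796 days.
796 mod 7 = 5, so they are different weekdays.
(Apr 26, 1912 is a Friday; Jul 1, 1914 is a Wednesday.)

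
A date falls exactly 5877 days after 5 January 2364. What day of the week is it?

Thursday

First find the weekday of Jan 5, 2364. Doomsday rule: the anchor day for the 2300s is Wednesday. For year 64: 64÷12 = 5 r 4, and 4÷4 = 1, so 5+4+1 = 10.
Wednesday + 10 ≡ Saturday — that's 2364's doomsday.
In January the doomsday date is Jan 4 (2364 is a leap year (divisible by 4)).
Jan 5 is 1 day after Jan 4; 1 mod 7 = 1, so Saturday + 1 = Sunday.
5877 mod 7 = 4, so 5877 days after a Sunday is Sunday + 4 = Thursday.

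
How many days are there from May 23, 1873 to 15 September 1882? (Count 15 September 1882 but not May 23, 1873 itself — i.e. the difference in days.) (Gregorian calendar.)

May 23, 1873 → May 23, 1874: 365 days.
May 23, 1874 → May 23, 1875: 365 days.
May 23, 1875 → May 23, 1876: 366 days (Feb 29, 1876 is in that span).
May 23, 1876 → May 23, 1877: 365 days.
May 23, 1877 → May 23, 1878: 365 days.
May 23, 1878 → May 23, 1879: 365 days.
May 23, 1879 → May 23, 1880: 366 days (Feb 29, 1880 is in that span).
May 23, 1880 → May 23, 1881: 365 days.
May 23, 1881 → May 23, 1882: 365 days.
May 23, 1882 → Jun 23, 1882: 31 days (May has 31).
Jun 23, 1882 → Jul 23, 1882: 30 days (June has 30).
Jul 23, 1882 → Aug 23, 1882: 31 days (July has 31).
Aug 23, 1882 → Sep 15, 1882: 23 days.
Total: 3402 days.

3402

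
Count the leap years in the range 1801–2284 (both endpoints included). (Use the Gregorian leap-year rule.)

118

Multiples of 4 in [1801,2284]: 121.
Of those, multiples of 100: 4 (not leap unless ÷400).
Multiples of 400: 1.
Leap years = 121 − 4 + 1 = 118.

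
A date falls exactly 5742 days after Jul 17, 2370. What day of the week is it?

First find the weekday of Jul 17, 2370. Doomsday rule: the anchor day for the 2300s is Wednesday. For year 70: 70÷12 = 5 r 10, and 10÷4 = 2, so 5+10+2 = 17.
Wednesday + 17 ≡ Saturday — that's 2370's doomsday.
In July the doomsday date is Jul 11.
Jul 17 is 6 days after Jul 11; 6 mod 7 = 6, so Saturday + 6 = Friday.
5742 mod 7 = 2, so 5742 days after a Friday is Friday + 2 = Sunday.

Sunday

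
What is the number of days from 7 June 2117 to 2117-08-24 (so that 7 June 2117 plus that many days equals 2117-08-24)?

Jun 7, 2117 → Jul 7, 2117: 30 days (June has 30).
Jul 7, 2117 → Aug 7, 2117: 31 days (July has 31).
Aug 7, 2117 → Aug 24, 2117: 17 days.
Total: 78 days.

78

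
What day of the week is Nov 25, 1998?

Wednesday

Doomsday rule: the anchor day for the 1900s is Wednesday. For year 98: 98÷12 = 8 r 2, and 2÷4 = 0, so 8+2+0 = 10.
Wednesday + 10 ≡ Saturday — that's 1998's doomsday.
In November the doomsday date is Nov 7.
Nov 25 is 18 days after Nov 7; 18 mod 7 = 4, so Saturday + 4 = Wednesday.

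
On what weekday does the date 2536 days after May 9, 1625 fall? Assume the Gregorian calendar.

May 9, 1625 is a Friday.
2536 mod 7 = 2, so 2536 days after a Friday is Friday + 2 = Sunday.

Sunday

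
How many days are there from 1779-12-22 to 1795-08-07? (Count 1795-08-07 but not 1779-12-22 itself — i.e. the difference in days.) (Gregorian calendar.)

Dec 22, 1779 → Dec 22, 1780: 366 days (Feb 29, 1780 is in that span).
Dec 22, 1780 → Dec 22, 1781: 365 days.
Dec 22, 1781 → Dec 22, 1782: 365 days.
Dec 22, 1782 → Dec 22, 1783: 365 days.
Dec 22, 1783 → Dec 22, 1784: 366 days (Feb 29, 1784 is in that span).
Dec 22, 1784 → Dec 22, 1785: 365 days.
Dec 22, 1785 → Dec 22, 1786: 365 days.
Dec 22, 1786 → Dec 22, 1787: 365 days.
Dec 22, 1787 → Dec 22, 1788: 366 days (Feb 29, 1788 is in that span).
Dec 22, 1788 → Dec 22, 1789: 365 days.
Dec 22, 1789 → Dec 22, 1790: 365 days.
Dec 22, 1790 → Dec 22, 1791: 365 days.
Dec 22, 1791 → Dec 22, 1792: 366 days (Feb 29, 1792 is in that span).
Dec 22, 1792 → Dec 22, 1793: 365 days.
Dec 22, 1793 → Dec 22, 1794: 365 days.
Dec 22, 1794 → Jan 22, 1795: 31 days (December has 31).
Jan 22, 1795 → Feb 22, 1795: 31 days (January has 31).
Feb 22, 1795 → Mar 22, 1795: 28 days (February has 28).
Mar 22, 1795 → Apr 22, 1795: 31 days (March has 31).
Apr 22, 1795 → May 22, 1795: 30 days (April has 30).
May 22, 1795 → Jun 22, 1795: 31 days (May has 31).
Jun 22, 1795 → Jul 22, 1795: 30 days (June has 30).
Jul 22, 1795 → Aug 7, 1795: 16 days.
Total: 5707 days.

5707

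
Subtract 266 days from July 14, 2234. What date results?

October 21, 2233

−14 → Jun 30, 2234 (end of Jun, 30 days; 252 left).
−30 → May 31, 2234 (end of May, 31 days; 222 left).
−31 → Apr 30, 2234 (end of Apr, 30 days; 191 left).
−30 → Mar 31, 2234 (end of Mar, 31 days; 161 left).
−31 → Feb 28, 2234 (end of Feb, 28 days; 130 left).
−28 → Jan 31, 2234 (end of Jan, 31 days; 102 left).
−31 → Dec 31, 2233 (end of Dec, 31 days; 71 left).
−31 → Nov 30, 2233 (end of Nov, 30 days; 40 left).
−30 → Oct 31, 2233 (end of Oct, 31 days; 10 left).
−10 → Oct 21, 2233.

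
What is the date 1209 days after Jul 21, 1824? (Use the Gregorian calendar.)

+365 (one year) → Jul 21, 1825 (844 left).
+365 (one year) → Jul 21, 1826 (479 left).
+365 (one year) → Jul 21, 1827 (114 left).
Jul has 31 days: +11 → Aug 1, 1827 (103 left).
Aug has 31 days: +31 → Sep 1, 1827 (72 left).
Sep has 30 days: +30 → Oct 1, 1827 (42 left).
Oct has 31 days: +31 → Nov 1, 1827 (11 left).
+11 → Nov 12, 1827.

November 12, 1827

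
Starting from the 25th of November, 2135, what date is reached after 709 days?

+366 (one year; includes Feb 29, 2136) → Nov 25, 2136 (343 left).
Nov has 30 days: +6 → Dec 1, 2136 (337 left).
Dec has 31 days: +31 → Jan 1, 2137 (306 left).
Jan has 31 days: +31 → Feb 1, 2137 (275 left).
Feb has 28 days: +28 → Mar 1, 2137 (247 left).
Mar has 31 days: +31 → Apr 1, 2137 (216 left).
Apr has 30 days: +30 → May 1, 2137 (186 left).
May has 31 days: +31 → Jun 1, 2137 (155 left).
Jun has 30 days: +30 → Jul 1, 2137 (125 left).
Jul has 31 days: +31 → Aug 1, 2137 (94 left).
Aug has 31 days: +31 → Sep 1, 2137 (63 left).
Sep has 30 days: +30 → Oct 1, 2137 (33 left).
Oct has 31 days: +31 → Nov 1, 2137 (2 left).
+2 → Nov 3, 2137.

November 3, 2137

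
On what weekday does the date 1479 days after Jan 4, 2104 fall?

Sunday

First find the weekday of Jan 4, 2104. Doomsday rule: the anchor day for the 2100s is Sunday. For year 04: 4÷12 = 0 r 4, and 4÷4 = 1, so 0+4+1 = 5.
Sunday + 5 ≡ Friday — that's 2104's doomsday.
In January the doomsday date is Jan 4 (2104 is a leap year (divisible by 4)).
Jan 4 is the doomsday itself: Friday.
1479 mod 7 = 2, so 1479 days after a Friday is Friday + 2 = Sunday.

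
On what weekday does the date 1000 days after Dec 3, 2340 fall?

First find the weekday of Dec 3, 2340. Doomsday rule: the anchor day for the 2300s is Wednesday. For year 40: 40÷12 = 3 r 4, and 4÷4 = 1, so 3+4+1 = 8.
Wednesday + 8 ≡ Thursday — that's 2340's doomsday.
In December the doomsday date is Dec 12.
Dec 3 is 9 days before Dec 12; 9 mod 7 = 2, so Thursday − 2 = Tuesday.
1000 mod 7 = 6, so 1000 days after a Tuesday is Tuesday + 6 = Monday.

Monday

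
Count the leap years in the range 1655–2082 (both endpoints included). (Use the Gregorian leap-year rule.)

104

Multiples of 4 in [1655,2082]: 107.
Of those, multiples of 100: 4 (not leap unless ÷400).
Multiples of 400: 1.
Leap years = 107 − 4 + 1 = 104.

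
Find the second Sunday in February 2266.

February 11, 2266

February 1, 2266 is a Thursday.
The first Sunday is therefore February 4 (3 days later).
The second Sunday is 4 + 1×7 = February 11.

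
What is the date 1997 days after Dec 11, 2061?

+365 (one year) → Dec 11, 2062 (1632 left).
+365 (one year) → Dec 11, 2063 (1267 left).
+366 (one year; includes Feb 29, 2064) → Dec 11, 2064 (901 left).
+365 (one year) → Dec 11, 2065 (536 left).
+365 (one year) → Dec 11, 2066 (171 left).
Dec has 31 days: +21 → Jan 1, 2067 (150 left).
Jan has 31 days: +31 → Feb 1, 2067 (119 left).
Feb has 28 days: +28 → Mar 1, 2067 (91 left).
Mar has 31 days: +31 → Apr 1, 2067 (60 left).
Apr has 30 days: +30 → May 1, 2067 (30 left).
+30 → May 31, 2067.

May 31, 2067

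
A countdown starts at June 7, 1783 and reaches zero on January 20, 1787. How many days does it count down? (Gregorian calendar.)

Jun 7, 1783 → Jun 7, 1784: 366 days (Feb 29, 1784 is in that span).
Jun 7, 1784 → Jun 7, 1785: 365 days.
Jun 7, 1785 → Jun 7, 1786: 365 days.
Jun 7, 1786 → Jul 7, 1786: 30 days (June has 30).
Jul 7, 1786 → Aug 7, 1786: 31 days (July has 31).
Aug 7, 1786 → Sep 7, 1786: 31 days (August has 31).
Sep 7, 1786 → Oct 7, 1786: 30 days (September has 30).
Oct 7, 1786 → Nov 7, 1786: 31 days (October has 31).
Nov 7, 1786 → Dec 7, 1786: 30 days (November has 30).
Dec 7, 1786 → Jan 7, 1787: 31 days (December has 31).
Jan 7, 1787 → Jan 20, 1787: 13 days.
Total: 1323 days.

1323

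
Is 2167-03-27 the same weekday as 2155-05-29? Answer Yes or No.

From May 29, 2155 to Mar 27, 2167 is 4320 days.
4320 mod 7 = 1, so they are different weekdays.
(May 29, 2155 is a Thursday; Mar 27, 2167 is a Friday.)

No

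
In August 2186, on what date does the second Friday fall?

August 11, 2186

August 1, 2186 is a Tuesday.
The first Friday is therefore August 4 (3 days later).
The second Friday is 4 + 1×7 = August 11.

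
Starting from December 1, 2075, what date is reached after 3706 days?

January 23, 2086

+366 (one year; includes Feb 29, 2076) → Dec 1, 2076 (3340 left).
+365 (one year) → Dec 1, 2077 (2975 left).
+365 (one year) → Dec 1, 2078 (2610 left).
+365 (one year) → Dec 1, 2079 (2245 left).
+366 (one year; includes Feb 29, 2080) → Dec 1, 2080 (1879 left).
+365 (one year) → Dec 1, 2081 (1514 left).
+365 (one year) → Dec 1, 2082 (1149 left).
+365 (one year) → Dec 1, 2083 (784 left).
+366 (one year; includes Feb 29, 2084) → Dec 1, 2084 (418 left).
+365 (one year) → Dec 1, 2085 (53 left).
Dec has 31 days: +31 → Jan 1, 2086 (22 left).
+22 → Jan 23, 2086.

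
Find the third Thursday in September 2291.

September 1, 2291 is a Tuesday.
The first Thursday is therefore September 3 (2 days later).
The third Thursday is 3 + 2×7 = September 17.

September 17, 2291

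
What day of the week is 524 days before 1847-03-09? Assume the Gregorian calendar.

Mar 9, 1847 is a Tuesday.
524 mod 7 = 6, so 524 days before a Tuesday is Tuesday − 6 = Wednesday.

Wednesday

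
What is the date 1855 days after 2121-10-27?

November 25, 2126

+365 (one year) → Oct 27, 2122 (1490 left).
+365 (one year) → Oct 27, 2123 (1125 left).
+366 (one year; includes Feb 29, 2124) → Oct 27, 2124 (759 left).
+365 (one year) → Oct 27, 2125 (394 left).
Oct has 31 days: +5 → Nov 1, 2125 (389 left).
Nov has 30 days: +30 → Dec 1, 2125 (359 left).
Dec has 31 days: +31 → Jan 1, 2126 (328 left).
Jan has 31 days: +31 → Feb 1, 2126 (297 left).
Feb has 28 days: +28 → Mar 1, 2126 (269 left).
Mar has 31 days: +31 → Apr 1, 2126 (238 left).
Apr has 30 days: +30 → May 1, 2126 (208 left).
May has 31 days: +31 → Jun 1, 2126 (177 left).
Jun has 30 days: +30 → Jul 1, 2126 (147 left).
Jul has 31 days: +31 → Aug 1, 2126 (116 left).
Aug has 31 days: +31 → Sep 1, 2126 (85 left).
Sep has 30 days: +30 → Oct 1, 2126 (55 left).
Oct has 31 days: +31 → Nov 1, 2126 (24 left).
+24 → Nov 25, 2126.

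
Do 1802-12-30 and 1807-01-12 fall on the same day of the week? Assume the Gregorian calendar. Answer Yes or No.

No

From Dec 30, 1802 to Jan 12, 1807 is 1474 days.
1474 mod 7 = 4, so they are different weekdays.
(Dec 30, 1802 is a Thursday; Jan 12, 1807 is a Monday.)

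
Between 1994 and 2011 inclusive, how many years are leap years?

4

Multiples of 4 in [1994,2011]: 4.
Of those, multiples of 100: 1 (not leap unless ÷400).
Multiples of 400: 1.
Leap years = 4 − 1 + 1 = 4.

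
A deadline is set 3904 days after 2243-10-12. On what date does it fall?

+366 (one year; includes Feb 29, 2244) → Oct 12, 2244 (3538 left).
+365 (one year) → Oct 12, 2245 (3173 left).
+365 (one year) → Oct 12, 2246 (2808 left).
+365 (one year) → Oct 12, 2247 (2443 left).
+366 (one year; includes Feb 29, 2248) → Oct 12, 2248 (2077 left).
+365 (one year) → Oct 12, 2249 (1712 left).
+365 (one year) → Oct 12, 2250 (1347 left).
+365 (one year) → Oct 12, 2251 (982 left).
+366 (one year; includes Feb 29, 2252) → Oct 12, 2252 (616 left).
+365 (one year) → Oct 12, 2253 (251 left).
Oct has 31 days: +20 → Nov 1, 2253 (231 left).
Nov has 30 days: +30 → Dec 1, 2253 (201 left).
Dec has 31 days: +31 → Jan 1, 2254 (170 left).
Jan has 31 days: +31 → Feb 1, 2254 (139 left).
Feb has 28 days: +28 → Mar 1, 2254 (111 left).
Mar has 31 days: +31 → Apr 1, 2254 (80 left).
Apr has 30 days: +30 → May 1, 2254 (50 left).
May has 31 days: +31 → Jun 1, 2254 (19 left).
+19 → Jun 20, 2254.

June 20, 2254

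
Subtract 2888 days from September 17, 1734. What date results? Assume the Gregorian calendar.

October 21, 1726

−365 (one year) → Sep 17, 1733 (2523 left).
−365 (one year) → Sep 17, 1732 (2158 left).
−366 (one year; includes Feb 29, 1732) → Sep 17, 1731 (1792 left).
−365 (one year) → Sep 17, 1730 (1427 left).
−365 (one year) → Sep 17, 1729 (1062 left).
−365 (one year) → Sep 17, 1728 (697 left).
−366 (one year; includes Feb 29, 1728) → Sep 17, 1727 (331 left).
−17 → Aug 31, 1727 (end of Aug, 31 days; 314 left).
−31 → Jul 31, 1727 (end of Jul, 31 days; 283 left).
−31 → Jun 30, 1727 (end of Jun, 30 days; 252 left).
−30 → May 31, 1727 (end of May, 31 days; 222 left).
−31 → Apr 30, 1727 (end of Apr, 30 days; 191 left).
−30 → Mar 31, 1727 (end of Mar, 31 days; 161 left).
−31 → Feb 28, 1727 (end of Feb, 28 days; 130 left).
−28 → Jan 31, 1727 (end of Jan, 31 days; 102 left).
−31 → Dec 31, 1726 (end of Dec, 31 days; 71 left).
−31 → Nov 30, 1726 (end of Nov, 30 days; 40 left).
−30 → Oct 31, 1726 (end of Oct, 31 days; 10 left).
−10 → Oct 21, 1726.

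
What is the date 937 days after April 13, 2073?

+365 (one year) → Apr 13, 2074 (572 left).
+365 (one year) → Apr 13, 2075 (207 left).
Apr has 30 days: +18 → May 1, 2075 (189 left).
May has 31 days: +31 → Jun 1, 2075 (158 left).
Jun has 30 days: +30 → Jul 1, 2075 (128 left).
Jul has 31 days: +31 → Aug 1, 2075 (97 left).
Aug has 31 days: +31 → Sep 1, 2075 (66 left).
Sep has 30 days: +30 → Oct 1, 2075 (36 left).
Oct has 31 days: +31 → Nov 1, 2075 (5 left).
+5 → Nov 6, 2075.

November 6, 2075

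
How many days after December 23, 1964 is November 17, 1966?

694

Dec 23, 1964 → Dec 23, 1965: 365 days.
Dec 23, 1965 → Jan 23, 1966: 31 days (December has 31).
Jan 23, 1966 → Feb 23, 1966: 31 days (January has 31).
Feb 23, 1966 → Mar 23, 1966: 28 days (February has 28).
Mar 23, 1966 → Apr 23, 1966: 31 days (March has 31).
Apr 23, 1966 → May 23, 1966: 30 days (April has 30).
May 23, 1966 → Jun 23, 1966: 31 days (May has 31).
Jun 23, 1966 → Jul 23, 1966: 30 days (June has 30).
Jul 23, 1966 → Aug 23, 1966: 31 days (July has 31).
Aug 23, 1966 → Sep 23, 1966: 31 days (August has 31).
Sep 23, 1966 → Oct 23, 1966: 30 days (September has 30).
Oct 23, 1966 → Nov 17, 1966: 25 days.
Total: 694 days.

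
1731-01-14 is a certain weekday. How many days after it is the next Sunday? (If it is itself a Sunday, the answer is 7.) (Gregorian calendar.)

Jan 14, 1731 is a Sunday.
From Sunday to the next Sunday is 7 days.

7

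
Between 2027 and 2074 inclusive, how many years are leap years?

Multiples of 4 in [2027,2074]: 12.
Of those, multiples of 100: 0 (not leap unless ÷400).
Multiples of 400: 0.
Leap years = 12 − 0 + 0 = 12.

12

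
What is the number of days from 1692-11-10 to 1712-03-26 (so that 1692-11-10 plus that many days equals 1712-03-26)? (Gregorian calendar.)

7075

Nov 10, 1692 → Nov 10, 1693: 365 days.
Nov 10, 1693 → Nov 10, 1694: 365 days.
Nov 10, 1694 → Nov 10, 1695: 365 days.
Nov 10, 1695 → Nov 10, 1696: 366 days (Feb 29, 1696 is in that span).
Nov 10, 1696 → Nov 10, 1697: 365 days.
Nov 10, 1697 → Nov 10, 1698: 365 days.
Nov 10, 1698 → Nov 10, 1699: 365 days.
Nov 10, 1699 → Nov 10, 1700: 365 days.
Nov 10, 1700 → Nov 10, 1701: 365 days.
Nov 10, 1701 → Nov 10, 1702: 365 days.
Nov 10, 1702 → Nov 10, 1703: 365 days.
Nov 10, 1703 → Nov 10, 1704: 366 days (Feb 29, 1704 is in that span).
Nov 10, 1704 → Nov 10, 1705: 365 days.
Nov 10, 1705 → Nov 10, 1706: 365 days.
Nov 10, 1706 → Nov 10, 1707: 365 days.
Nov 10, 1707 → Nov 10, 1708: 366 days (Feb 29, 1708 is in that span).
Nov 10, 1708 → Nov 10, 1709: 365 days.
Nov 10, 1709 → Nov 10, 1710: 365 days.
Nov 10, 1710 → Nov 10, 1711: 365 days.
Nov 10, 1711 → Dec 10, 1711: 30 days (November has 30).
Dec 10, 1711 → Jan 10, 1712: 31 days (December has 31).
Jan 10, 1712 → Feb 10, 1712: 31 days (January has 31).
Feb 10, 1712 → Mar 10, 1712: 29 days (February has 29).
Mar 10, 1712 → Mar 26, 1712: 16 days.
Total: 7075 days.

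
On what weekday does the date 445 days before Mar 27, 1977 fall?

Wednesday

Mar 27, 1977 is a Sunday.
445 mod 7 = 4, so 445 days before a Sunday is Sunday − 4 = Wednesday.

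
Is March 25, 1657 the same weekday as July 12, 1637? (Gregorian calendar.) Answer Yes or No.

From Jul 12, 1637 to Mar 25, 1657 is 7196 days.
7196 mod 7 = 0, so they are the same weekday.
(Jul 12, 1637 is a Sunday; Mar 25, 1657 is a Sunday.)

Yes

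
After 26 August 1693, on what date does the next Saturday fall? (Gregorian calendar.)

August 29, 1693

Aug 26, 1693 is a Wednesday.
From Wednesday to the next Saturday is 3 days.
Aug 26, 1693 + 3 = Aug 29, 1693.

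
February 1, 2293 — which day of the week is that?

Doomsday rule: the anchor day for the 2200s is Friday. For year 93: 93÷12 = 7 r 9, and 9÷4 = 2, so 7+9+2 = 18.
Friday + 18 ≡ Tuesday — that's 2293's doomsday.
In February the doomsday date is Feb 28 (2293 is not a leap year).
Feb 1 is 27 days before Feb 28; 27 mod 7 = 6, so Tuesday − 6 = Wednesday.

Wednesday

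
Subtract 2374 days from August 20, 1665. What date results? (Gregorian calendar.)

February 19, 1659

−365 (one year) → Aug 20, 1664 (2009 left).
−366 (one year; includes Feb 29, 1664) → Aug 20, 1663 (1643 left).
−365 (one year) → Aug 20, 1662 (1278 left).
−365 (one year) → Aug 20, 1661 (913 left).
−365 (one year) → Aug 20, 1660 (548 left).
−366 (one year; includes Feb 29, 1660) → Aug 20, 1659 (182 left).
−20 → Jul 31, 1659 (end of Jul, 31 days; 162 left).
−31 → Jun 30, 1659 (end of Jun, 30 days; 131 left).
−30 → May 31, 1659 (end of May, 31 days; 101 left).
−31 → Apr 30, 1659 (end of Apr, 30 days; 70 left).
−30 → Mar 31, 1659 (end of Mar, 31 days; 40 left).
−31 → Feb 28, 1659 (end of Feb, 28 days; 9 left).
−9 → Feb 19, 1659.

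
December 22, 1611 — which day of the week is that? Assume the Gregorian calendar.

Thursday

Doomsday rule: the anchor day for the 1600s is Tuesday. For year 11: 11÷12 = 0 r 11, and 11÷4 = 2, so 0+11+2 = 13.
Tuesday + 13 ≡ Monday — that's 1611's doomsday.
In December the doomsday date is Dec 12.
Dec 22 is 10 days after Dec 12; 10 mod 7 = 3, so Monday + 3 = Thursday.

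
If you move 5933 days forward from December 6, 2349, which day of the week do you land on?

Saturday

First find the weekday of Dec 6, 2349. Doomsday rule: the anchor day for the 2300s is Wednesday. For year 49: 49÷12 = 4 r 1, and 1÷4 = 0, so 4+1+0 = 5.
Wednesday + 5 ≡ Monday — that's 2349's doomsday.
In December the doomsday date is Dec 12.
Dec 6 is 6 days before Dec 12; 6 mod 7 = 6, so Monday − 6 = Tuesday.
5933 mod 7 = 4, so 5933 days after a Tuesday is Tuesday + 4 = Saturday.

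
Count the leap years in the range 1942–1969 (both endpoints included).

7

Multiples of 4 in [1942,1969]: 7.
Of those, multiples of 100: 0 (not leap unless ÷400).
Multiples of 400: 0.
Leap years = 7 − 0 + 0 = 7.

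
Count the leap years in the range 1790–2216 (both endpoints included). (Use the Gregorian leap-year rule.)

Multiples of 4 in [1790,2216]: 107.
Of those, multiples of 100: 5 (not leap unless ÷400).
Multiples of 400: 1.
Leap years = 107 − 5 + 1 = 103.

103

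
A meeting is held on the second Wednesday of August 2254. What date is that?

August 9, 2254

August 1, 2254 is a Tuesday.
The first Wednesday is therefore August 2 (1 days later).
The second Wednesday is 2 + 1×7 = August 9.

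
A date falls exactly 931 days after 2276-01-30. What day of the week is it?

Jan 30, 2276 is a Sunday.
931 mod 7 = 0, so 931 days after a Sunday is Sunday + 0 = Sunday.

Sunday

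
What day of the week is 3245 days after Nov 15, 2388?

First find the weekday of Nov 15, 2388. Doomsday rule: the anchor day for the 2300s is Wednesday. For year 88: 88÷12 = 7 r 4, and 4÷4 = 1, so 7+4+1 = 12.
Wednesday + 12 ≡ Monday — that's 2388's doomsday.
In November the doomsday date is Nov 7.
Nov 15 is 8 days after Nov 7; 8 mod 7 = 1, so Monday + 1 = Tuesday.
3245 mod 7 = 4, so 3245 days after a Tuesday is Tuesday + 4 = Saturday.

Saturday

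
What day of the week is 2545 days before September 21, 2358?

First find the weekday of Sep 21, 2358. Doomsday rule: the anchor day for the 2300s is Wednesday. For year 58: 58÷12 = 4 r 10, and 10÷4 = 2, so 4+10+2 = 16.
Wednesday + 16 ≡ Friday — that's 2358's doomsday.
In September the doomsday date is Sep 5.
Sep 21 is 16 days after Sep 5; 16 mod 7 = 2, so Friday + 2 = Sunday.
2545 mod 7 = 4, so 2545 days before a Sunday is Sunday − 4 = Wednesday.

Wednesday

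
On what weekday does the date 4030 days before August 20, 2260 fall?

First find the weekday of Aug 20, 2260. Doomsday rule: the anchor day for the 2200s is Friday. For year 60: 60÷12 = 5 r 0, and 0÷4 = 0, so 5+0+0 = 5.
Friday + 5 ≡ Wednesday — that's 2260's doomsday.
In August the doomsday date is Aug 8.
Aug 20 is 12 days after Aug 8; 12 mod 7 = 5, so Wednesday + 5 = Monday.
4030 mod 7 = 5, so 4030 days before a Monday is Monday − 5 = Wednesday.

Wednesday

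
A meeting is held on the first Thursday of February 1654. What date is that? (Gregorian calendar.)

February 5, 1654

February 1, 1654 is a Sunday.
The first Thursday is therefore February 5 (4 days later).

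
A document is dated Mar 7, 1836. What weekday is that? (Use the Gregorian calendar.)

Doomsday rule: the anchor day for the 1800s is Friday. For year 36: 36÷12 = 3 r 0, and 0÷4 = 0, so 3+0+0 = 3.
Friday + 3 ≡ Monday — that's 1836's doomsday.
In March the doomsday date is Mar 14.
Mar 7 is 7 days before Mar 14; 7 mod 7 = 0, so Monday − 0 = Monday.

Monday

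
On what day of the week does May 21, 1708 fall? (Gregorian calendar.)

Monday

Doomsday rule: the anchor day for the 1700s is Sunday. For year 08: 8÷12 = 0 r 8, and 8÷4 = 2, so 0+8+2 = 10.
Sunday + 10 ≡ Wednesday — that's 1708's doomsday.
In May the doomsday date is May 9.
May 21 is 12 days after May 9; 12 mod 7 = 5, so Wednesday + 5 = Monday.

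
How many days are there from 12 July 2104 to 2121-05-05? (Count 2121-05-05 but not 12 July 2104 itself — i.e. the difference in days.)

6141

Jul 12, 2104 → Jul 12, 2105: 365 days.
Jul 12, 2105 → Jul 12, 2106: 365 days.
Jul 12, 2106 → Jul 12, 2107: 365 days.
Jul 12, 2107 → Jul 12, 2108: 366 days (Feb 29, 2108 is in that span).
Jul 12, 2108 → Jul 12, 2109: 365 days.
Jul 12, 2109 → Jul 12, 2110: 365 days.
Jul 12, 2110 → Jul 12, 2111: 365 days.
Jul 12, 2111 → Jul 12, 2112: 366 days (Feb 29, 2112 is in that span).
Jul 12, 2112 → Jul 12, 2113: 365 days.
Jul 12, 2113 → Jul 12, 2114: 365 days.
Jul 12, 2114 → Jul 12, 2115: 365 days.
Jul 12, 2115 → Jul 12, 2116: 366 days (Feb 29, 2116 is in that span).
Jul 12, 2116 → Jul 12, 2117: 365 days.
Jul 12, 2117 → Jul 12, 2118: 365 days.
Jul 12, 2118 → Jul 12, 2119: 365 days.
Jul 12, 2119 → Jul 12, 2120: 366 days (Feb 29, 2120 is in that span).
Jul 12, 2120 → Aug 12, 2120: 31 days (July has 31).
Aug 12, 2120 → Sep 12, 2120: 31 days (August has 31).
Sep 12, 2120 → Oct 12, 2120: 30 days (September has 30).
Oct 12, 2120 → Nov 12, 2120: 31 days (October has 31).
Nov 12, 2120 → Dec 12, 2120: 30 days (November has 30).
Dec 12, 2120 → Jan 12, 2121: 31 days (December has 31).
Jan 12, 2121 → Feb 12, 2121: 31 days (January has 31).
Feb 12, 2121 → Mar 12, 2121: 28 days (February has 28).
Mar 12, 2121 → Apr 12, 2121: 31 days (March has 31).
Apr 12, 2121 → May 5, 2121: 23 days.
Total: 6141 days.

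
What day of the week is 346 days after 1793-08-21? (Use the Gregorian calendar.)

Saturday

Aug 21, 1793 is a Wednesday.
346 mod 7 = 3, so 346 days after a Wednesday is Wednesday + 3 = Saturday.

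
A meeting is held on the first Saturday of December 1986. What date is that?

December 6, 1986

December 1, 1986 is a Monday.
The first Saturday is therefore December 6 (5 days later).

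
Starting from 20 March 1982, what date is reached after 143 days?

August 10, 1982

Mar has 31 days: +12 → Apr 1, 1982 (131 left).
Apr has 30 days: +30 → May 1, 1982 (101 left).
May has 31 days: +31 → Jun 1, 1982 (70 left).
Jun has 30 days: +30 → Jul 1, 1982 (40 left).
Jul has 31 days: +31 → Aug 1, 1982 (9 left).
+9 → Aug 10, 1982.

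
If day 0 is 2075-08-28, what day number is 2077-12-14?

839

Aug 28, 2075 → Aug 28, 2076: 366 days (Feb 29, 2076 is in that span).
Aug 28, 2076 → Aug 28, 2077: 365 days.
Aug 28, 2077 → Sep 28, 2077: 31 days (August has 31).
Sep 28, 2077 → Oct 28, 2077: 30 days (September has 30).
Oct 28, 2077 → Nov 28, 2077: 31 days (October has 31).
Nov 28, 2077 → Dec 14, 2077: 16 days.
Total: 839 days.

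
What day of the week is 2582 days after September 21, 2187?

Thursday

First find the weekday of Sep 21, 2187. Doomsday rule: the anchor day for the 2100s is Sunday. For year 87: 87÷12 = 7 r 3, and 3÷4 = 0, so 7+3+0 = 10.
Sunday + 10 ≡ Wednesday — that's 2187's doomsday.
In September the doomsday date is Sep 5.
Sep 21 is 16 days after Sep 5; 16 mod 7 = 2, so Wednesday + 2 = Friday.
2582 mod 7 = 6, so 2582 days after a Friday is Friday + 6 = Thursday.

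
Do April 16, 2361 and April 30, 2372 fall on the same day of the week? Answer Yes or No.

From Apr 16, 2361 to Apr 30, 2372 is 4032 days.
4032 mod 7 = 0, so they are the same weekday.
(Apr 16, 2361 is a Sunday; Apr 30, 2372 is a Sunday.)

Yes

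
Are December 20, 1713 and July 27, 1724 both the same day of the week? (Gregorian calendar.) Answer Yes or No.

No

From Dec 20, 1713 to Jul 27, 1724 is 3872 days.
3872 mod 7 = 1, so they are different weekdays.
(Dec 20, 1713 is a Wednesday; Jul 27, 1724 is a Thursday.)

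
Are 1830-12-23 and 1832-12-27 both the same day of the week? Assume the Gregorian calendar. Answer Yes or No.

Yes

From Dec 23, 1830 to Dec 27, 1832 is 735 days.
735 mod 7 = 0, so they are the same weekday.
(Dec 23, 1830 is a Thursday; Dec 27, 1832 is a Thursday.)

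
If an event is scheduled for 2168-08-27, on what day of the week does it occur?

Saturday

Doomsday rule: the anchor day for the 2100s is Sunday. For year 68: 68÷12 = 5 r 8, and 8÷4 = 2, so 5+8+2 = 15.
Sunday + 15 ≡ Monday — that's 2168's doomsday.
In August the doomsday date is Aug 8.
Aug 27 is 19 days after Aug 8; 19 mod 7 = 5, so Monday + 5 = Saturday.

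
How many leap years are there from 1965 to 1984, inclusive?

5

Multiples of 4 in [1965,1984]: 5.
Of those, multiples of 100: 0 (not leap unless ÷400).
Multiples of 400: 0.
Leap years = 5 − 0 + 0 = 5.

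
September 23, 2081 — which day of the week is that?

January 1, 2081 is a Wednesday.
Jan 1, 2081 → Feb 1, 2081: 31 days (January has 31).
Feb 1, 2081 → Mar 1, 2081: 28 days (February has 28).
Mar 1, 2081 → Apr 1, 2081: 31 days (March has 31).
Apr 1, 2081 → May 1, 2081: 30 days (April has 30).
May 1, 2081 → Jun 1, 2081: 31 days (May has 31).
Jun 1, 2081 → Jul 1, 2081: 30 days (June has 30).
Jul 1, 2081 → Aug 1, 2081: 31 days (July has 31).
Aug 1, 2081 → Sep 1, 2081: 31 days (August has 31).
Sep 1, 2081 → Sep 23, 2081: 22 days.
Total: 265 days.
265 mod 7 = 6, so Wednesday + 6 = Tuesday.

Tuesday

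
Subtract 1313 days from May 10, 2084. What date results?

−366 (one year; includes Feb 29, 2084) → May 10, 2083 (947 left).
−365 (one year) → May 10, 2082 (582 left).
−365 (one year) → May 10, 2081 (217 left).
−10 → Apr 30, 2081 (end of Apr, 30 days; 207 left).
−30 → Mar 31, 2081 (end of Mar, 31 days; 177 left).
−31 → Feb 28, 2081 (end of Feb, 28 days; 146 left).
−28 → Jan 31, 2081 (end of Jan, 31 days; 118 left).
−31 → Dec 31, 2080 (end of Dec, 31 days; 87 left).
−31 → Nov 30, 2080 (end of Nov, 30 days; 56 left).
−30 → Oct 31, 2080 (end of Oct, 31 days; 26 left).
−26 → Oct 5, 2080.

October 5, 2080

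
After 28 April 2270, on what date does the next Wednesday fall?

May 4, 2270

Apr 28, 2270 is a Thursday.
From Thursday to the next Wednesday is 6 days.
Apr 28, 2270 + 6 = May 4, 2270.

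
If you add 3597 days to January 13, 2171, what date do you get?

+365 (one year) → Jan 13, 2172 (3232 left).
+366 (one year; includes Feb 29, 2172) → Jan 13, 2173 (2866 left).
+365 (one year) → Jan 13, 2174 (2501 left).
+365 (one year) → Jan 13, 2175 (2136 left).
+365 (one year) → Jan 13, 2176 (1771 left).
+366 (one year; includes Feb 29, 2176) → Jan 13, 2177 (1405 left).
+365 (one year) → Jan 13, 2178 (1040 left).
+365 (one year) → Jan 13, 2179 (675 left).
+365 (one year) → Jan 13, 2180 (310 left).
Jan has 31 days: +19 → Feb 1, 2180 (291 left).
Feb has 29 days: +29 → Mar 1, 2180 (262 left).
Mar has 31 days: +31 → Apr 1, 2180 (231 left).
Apr has 30 days: +30 → May 1, 2180 (201 left).
May has 31 days: +31 → Jun 1, 2180 (170 left).
Jun has 30 days: +30 → Jul 1, 2180 (140 left).
Jul has 31 days: +31 → Aug 1, 2180 (109 left).
Aug has 31 days: +31 → Sep 1, 2180 (78 left).
Sep has 30 days: +30 → Oct 1, 2180 (48 left).
Oct has 31 days: +31 → Nov 1, 2180 (17 left).
+17 → Nov 18, 2180.

November 18, 2180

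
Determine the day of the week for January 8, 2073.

Doomsday rule: the anchor day for the 2000s is Tuesday. For year 73: 73÷12 = 6 r 1, and 1÷4 = 0, so 6+1+0 = 7.
Tuesday + 7 ≡ Tuesday — that's 2073's doomsday.
In January the doomsday date is Jan 3 (2073 is not a leap year).
Jan 8 is 5 days after Jan 3; 5 mod 7 = 5, so Tuesday + 5 = Sunday.

Sunday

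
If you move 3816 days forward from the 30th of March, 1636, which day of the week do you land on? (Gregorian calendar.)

First find the weekday of Mar 30, 1636. Doomsday rule: the anchor day for the 1600s is Tuesday. For year 36: 36÷12 = 3 r 0, and 0÷4 = 0, so 3+0+0 = 3.
Tuesday + 3 ≡ Friday — that's 1636's doomsday.
In March the doomsday date is Mar 14.
Mar 30 is 16 days after Mar 14; 16 mod 7 = 2, so Friday + 2 = Sunday.
3816 mod 7 = 1, so 3816 days after a Sunday is Sunday + 1 = Monday.

Monday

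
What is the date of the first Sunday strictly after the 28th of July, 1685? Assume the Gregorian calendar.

July 29, 1685

Jul 28, 1685 is a Saturday.
From Saturday to the next Sunday is 1 day.
Jul 28, 1685 + 1 = Jul 29, 1685.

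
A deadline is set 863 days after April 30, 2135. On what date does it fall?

+366 (one year; includes Feb 29, 2136) → Apr 30, 2136 (497 left).
+365 (one year) → Apr 30, 2137 (132 left).
Apr has 30 days: +1 → May 1, 2137 (131 left).
May has 31 days: +31 → Jun 1, 2137 (100 left).
Jun has 30 days: +30 → Jul 1, 2137 (70 left).
Jul has 31 days: +31 → Aug 1, 2137 (39 left).
Aug has 31 days: +31 → Sep 1, 2137 (8 left).
+8 → Sep 9, 2137.

September 9, 2137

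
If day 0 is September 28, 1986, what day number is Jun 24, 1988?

Sep 28, 1986 → Sep 28, 1987: 365 days.
Sep 28, 1987 → Oct 28, 1987: 30 days (September has 30).
Oct 28, 1987 → Nov 28, 1987: 31 days (October has 31).
Nov 28, 1987 → Dec 28, 1987: 30 days (November has 30).
Dec 28, 1987 → Jan 28, 1988: 31 days (December has 31).
Jan 28, 1988 → Feb 28, 1988: 31 days (January has 31).
Feb 28, 1988 → Mar 28, 1988: 29 days (February has 29).
Mar 28, 1988 → Apr 28, 1988: 31 days (March has 31).
Apr 28, 1988 → May 28, 1988: 30 days (April has 30).
May 28, 1988 → Jun 24, 1988: 27 days.
Total: 635 days.

635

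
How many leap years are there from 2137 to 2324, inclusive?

Multiples of 4 in [2137,2324]: 47.
Of those, multiples of 100: 2 (not leap unless ÷400).
Multiples of 400: 0.
Leap years = 47 − 2 + 0 = 45.

45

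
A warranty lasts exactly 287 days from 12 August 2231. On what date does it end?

Aug has 31 days: +20 → Sep 1, 2231 (267 left).
Sep has 30 days: +30 → Oct 1, 2231 (237 left).
Oct has 31 days: +31 → Nov 1, 2231 (206 left).
Nov has 30 days: +30 → Dec 1, 2231 (176 left).
Dec has 31 days: +31 → Jan 1, 2232 (145 left).
Jan has 31 days: +31 → Feb 1, 2232 (114 left).
Feb has 29 days: +29 → Mar 1, 2232 (85 left).
Mar has 31 days: +31 → Apr 1, 2232 (54 left).
Apr has 30 days: +30 → May 1, 2232 (24 left).
+24 → May 25, 2232.

May 25, 2232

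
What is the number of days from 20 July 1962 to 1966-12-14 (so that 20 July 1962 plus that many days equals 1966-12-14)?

1608

Jul 20, 1962 → Jul 20, 1963: 365 days.
Jul 20, 1963 → Jul 20, 1964: 366 days (Feb 29, 1964 is in that span).
Jul 20, 1964 → Jul 20, 1965: 365 days.
Jul 20, 1965 → Jul 20, 1966: 365 days.
Jul 20, 1966 → Aug 20, 1966: 31 days (July has 31).
Aug 20, 1966 → Sep 20, 1966: 31 days (August has 31).
Sep 20, 1966 → Oct 20, 1966: 30 days (September has 30).
Oct 20, 1966 → Nov 20, 1966: 31 days (October has 31).
Nov 20, 1966 → Dec 14, 1966: 24 days.
Total: 1608 days.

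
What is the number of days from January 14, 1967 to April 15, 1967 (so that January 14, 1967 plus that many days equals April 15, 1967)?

Jan 14, 1967 → Feb 14, 1967: 31 days (January has 31).
Feb 14, 1967 → Mar 14, 1967: 28 days (February has 28).
Mar 14, 1967 → Apr 14, 1967: 31 days (March has 31).
Apr 14, 1967 → Apr 15, 1967: 1 days.
Total: 91 days.

91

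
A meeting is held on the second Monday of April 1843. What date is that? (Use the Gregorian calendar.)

April 1, 1843 is a Saturday.
The first Monday is therefore April 3 (2 days later).
The second Monday is 3 + 1×7 = April 10.

April 10, 1843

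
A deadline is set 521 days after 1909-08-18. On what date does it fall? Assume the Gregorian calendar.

+365 (one year) → Aug 18, 1910 (156 left).
Aug has 31 days: +14 → Sep 1, 1910 (142 left).
Sep has 30 days: +30 → Oct 1, 1910 (112 left).
Oct has 31 days: +31 → Nov 1, 1910 (81 left).
Nov has 30 days: +30 → Dec 1, 1910 (51 left).
Dec has 31 days: +31 → Jan 1, 1911 (20 left).
+20 → Jan 21, 1911.

January 21, 1911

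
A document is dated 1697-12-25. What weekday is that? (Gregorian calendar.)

Wednesday

Doomsday rule: the anchor day for the 1600s is Tuesday. For year 97: 97÷12 = 8 r 1, and 1÷4 = 0, so 8+1+0 = 9.
Tuesday + 9 ≡ Thursday — that's 1697's doomsday.
In December the doomsday date is Dec 12.
Dec 25 is 13 days after Dec 12; 13 mod 7 = 6, so Thursday + 6 = Wednesday.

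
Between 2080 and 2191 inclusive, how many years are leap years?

27

Multiples of 4 in [2080,2191]: 28.
Of those, multiples of 100: 1 (not leap unless ÷400).
Multiples of 400: 0.
Leap years = 28 − 1 + 0 = 27.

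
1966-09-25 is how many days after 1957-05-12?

3423

May 12, 1957 → May 12, 1958: 365 days.
May 12, 1958 → May 12, 1959: 365 days.
May 12, 1959 → May 12, 1960: 366 days (Feb 29, 1960 is in that span).
May 12, 1960 → May 12, 1961: 365 days.
May 12, 1961 → May 12, 1962: 365 days.
May 12, 1962 → May 12, 1963: 365 days.
May 12, 1963 → May 12, 1964: 366 days (Feb 29, 1964 is in that span).
May 12, 1964 → May 12, 1965: 365 days.
May 12, 1965 → May 12, 1966: 365 days.
May 12, 1966 → Jun 12, 1966: 31 days (May has 31).
Jun 12, 1966 → Jul 12, 1966: 30 days (June has 30).
Jul 12, 1966 → Aug 12, 1966: 31 days (July has 31).
Aug 12, 1966 → Sep 12, 1966: 31 days (August has 31).
Sep 12, 1966 → Sep 25, 1966: 13 days.
Total: 3423 days.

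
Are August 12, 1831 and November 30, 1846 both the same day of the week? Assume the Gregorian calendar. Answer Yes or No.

From Aug 12, 1831 to Nov 30, 1846 is 5589 days.
5589 mod 7 = 3, so they are different weekdays.
(Aug 12, 1831 is a Friday; Nov 30, 1846 is a Monday.)

No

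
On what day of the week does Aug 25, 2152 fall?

Friday

Doomsday rule: the anchor day for the 2100s is Sunday. For year 52: 52÷12 = 4 r 4, and 4÷4 = 1, so 4+4+1 = 9.
Sunday + 9 ≡ Tuesday — that's 2152's doomsday.
In August the doomsday date is Aug 8.
Aug 25 is 17 days after Aug 8; 17 mod 7 = 3, so Tuesday + 3 = Friday.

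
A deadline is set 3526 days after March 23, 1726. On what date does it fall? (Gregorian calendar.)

+365 (one year) → Mar 23, 1727 (3161 left).
+366 (one year; includes Feb 29, 1728) → Mar 23, 1728 (2795 left).
+365 (one year) → Mar 23, 1729 (2430 left).
+365 (one year) → Mar 23, 1730 (2065 left).
+365 (one year) → Mar 23, 1731 (1700 left).
+366 (one year; includes Feb 29, 1732) → Mar 23, 1732 (1334 left).
+365 (one year) → Mar 23, 1733 (969 left).
+365 (one year) → Mar 23, 1734 (604 left).
+365 (one year) → Mar 23, 1735 (239 left).
Mar has 31 days: +9 → Apr 1, 1735 (230 left).
Apr has 30 days: +30 → May 1, 1735 (200 left).
May has 31 days: +31 → Jun 1, 1735 (169 left).
Jun has 30 days: +30 → Jul 1, 1735 (139 left).
Jul has 31 days: +31 → Aug 1, 1735 (108 left).
Aug has 31 days: +31 → Sep 1, 1735 (77 left).
Sep has 30 days: +30 → Oct 1, 1735 (47 left).
Oct has 31 days: +31 → Nov 1, 1735 (16 left).
+16 → Nov 17, 1735.

November 17, 1735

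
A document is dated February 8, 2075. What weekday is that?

Doomsday rule: the anchor day for the 2000s is Tuesday. For year 75: 75÷12 = 6 r 3, and 3÷4 = 0, so 6+3+0 = 9.
Tuesday + 9 ≡ Thursday — that's 2075's doomsday.
In February the doomsday date is Feb 28 (2075 is not a leap year).
Feb 8 is 20 days before Feb 28; 20 mod 7 = 6, so Thursday − 6 = Friday.

Friday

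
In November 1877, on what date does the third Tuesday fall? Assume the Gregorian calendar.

November 20, 1877

November 1, 1877 is a Thursday.
The first Tuesday is therefore November 6 (5 days later).
The third Tuesday is 6 + 2×7 = November 20.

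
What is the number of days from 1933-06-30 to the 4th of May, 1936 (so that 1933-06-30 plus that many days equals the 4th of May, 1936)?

1039

Jun 30, 1933 → Jun 30, 1934: 365 days.
Jun 30, 1934 → Jun 30, 1935: 365 days.
Jun 30, 1935 → Jul 30, 1935: 30 days (June has 30).
Jul 30, 1935 → Aug 30, 1935: 31 days (July has 31).
Aug 30, 1935 → Sep 30, 1935: 31 days (August has 31).
Sep 30, 1935 → Oct 30, 1935: 30 days (September has 30).
Oct 30, 1935 → Nov 30, 1935: 31 days (October has 31).
Nov 30, 1935 → Dec 30, 1935: 30 days (November has 30).
Dec 30, 1935 → Jan 30, 1936: 31 days (December has 31).
Jan 30, 1936 → Feb 29, 1936: 30 days (January has 31).
Feb 29, 1936 → Mar 29, 1936: 29 days (February has 29).
Mar 29, 1936 → Apr 29, 1936: 31 days (March has 31).
Apr 29, 1936 → May 4, 1936: 5 days.
Total: 1039 days.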